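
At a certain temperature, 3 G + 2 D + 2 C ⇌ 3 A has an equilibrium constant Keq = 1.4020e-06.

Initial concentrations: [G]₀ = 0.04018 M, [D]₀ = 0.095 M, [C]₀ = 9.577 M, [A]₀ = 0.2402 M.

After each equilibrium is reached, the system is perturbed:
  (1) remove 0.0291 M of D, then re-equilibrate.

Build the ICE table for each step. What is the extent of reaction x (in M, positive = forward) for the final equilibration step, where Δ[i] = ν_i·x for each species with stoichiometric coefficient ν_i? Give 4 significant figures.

x = -1.4241e-04 M

Q₀ = 258.1 vs Keq = 1.4020e-06 ⇒ Q>K, reverse
Step 1:
                    G           D           C           A
  Initial     0.04018       0.095       9.577      0.2402
  Change       0.2346      0.1564      0.1564     -0.2346
  Equil        0.2748      0.2514       9.733    0.005585
  solve Keq expr → x = -0.0782; check Q = 1.4020e-06
Then remove 0.0291 M of D.
Step 2:
                    G           D           C           A
  Initial      0.2748      0.2223       9.733    0.005585
  Change   4.2724e-04  2.8482e-04  2.8482e-04 -4.2724e-04
  Equil        0.2752      0.2226       9.734    0.005158
  solve Keq expr → x = -1.4241e-04; check Q = 1.4020e-06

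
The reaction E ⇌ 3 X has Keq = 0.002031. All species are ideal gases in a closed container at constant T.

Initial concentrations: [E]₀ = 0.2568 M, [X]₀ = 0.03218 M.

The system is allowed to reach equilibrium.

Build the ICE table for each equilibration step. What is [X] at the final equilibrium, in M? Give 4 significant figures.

Q₀ = 1.2977e-04 vs Keq = 0.002031 ⇒ Q<K, forward
Step 1:
                  E         X
  init       0.2568   0.03218
  Δ        -0.01555   0.04666
  eq         0.2412   0.07884
  solve Keq expr → x = 0.01555; check Q = 0.002031

[X]_eq = 0.07884 M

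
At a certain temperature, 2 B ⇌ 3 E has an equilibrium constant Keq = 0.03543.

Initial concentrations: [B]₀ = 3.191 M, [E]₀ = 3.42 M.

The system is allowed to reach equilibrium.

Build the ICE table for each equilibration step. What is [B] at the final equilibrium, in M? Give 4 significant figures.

[B]_eq = 4.844 M

Q₀ = 3.928 vs Keq = 0.03543 ⇒ Q>K, reverse
Step 1:
                    B           E
  Initial       3.191        3.42
  Change        1.653       -2.48
  Equil         4.844      0.9403
  solve Keq expr → x = -0.8266; check Q = 0.03543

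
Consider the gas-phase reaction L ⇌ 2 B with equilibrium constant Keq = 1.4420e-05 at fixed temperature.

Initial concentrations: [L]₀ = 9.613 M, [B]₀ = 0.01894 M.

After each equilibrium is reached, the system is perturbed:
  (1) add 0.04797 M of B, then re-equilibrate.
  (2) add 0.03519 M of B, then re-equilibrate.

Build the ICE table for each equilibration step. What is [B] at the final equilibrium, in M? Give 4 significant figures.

[B]_eq = 0.0118 M

Q₀ = 3.7317e-05 vs Keq = 1.4420e-05 ⇒ Q>K, reverse
Step 1:
                    L           B
  Initial       9.613     0.01894
  Change     0.003582   -0.007164
  Equil         9.617     0.01178
  solve Keq expr → x = -0.003582; check Q = 1.4420e-05
Then add 0.04797 M of B.
Step 2:
                    L           B
  Initial       9.617     0.05975
  Change      0.02398    -0.04796
  Equil         9.641     0.01179
  solve Keq expr → x = -0.02398; check Q = 1.4420e-05
Then add 0.03519 M of B.
Step 3:
                    L           B
  Initial       9.641     0.04698
  Change      0.01759    -0.03518
  Equil         9.658      0.0118
  solve Keq expr → x = -0.01759; check Q = 1.4420e-05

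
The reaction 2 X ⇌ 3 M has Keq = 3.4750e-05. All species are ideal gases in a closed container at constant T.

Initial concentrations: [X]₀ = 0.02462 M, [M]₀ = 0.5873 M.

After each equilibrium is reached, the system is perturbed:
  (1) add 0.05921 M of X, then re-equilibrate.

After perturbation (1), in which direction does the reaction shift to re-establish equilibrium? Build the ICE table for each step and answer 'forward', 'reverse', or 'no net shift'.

Direction: forward

Q₀ = 334.2 vs Keq = 3.4750e-05 ⇒ Q>K, reverse
Step 1:
                  X         M
  init      0.02462    0.5873
  Δ          0.3796   -0.5695
  eq         0.4043   0.01784
  solve Keq expr → x = -0.1898; check Q = 3.4750e-05
Then add 0.05921 M of X.
Step 2:
                  X         M
  init       0.4635   0.01784
  Δ       -0.001114  0.001671
  eq         0.4624   0.01951
  solve Keq expr → x = 5.5693e-04; check Q = 3.4750e-05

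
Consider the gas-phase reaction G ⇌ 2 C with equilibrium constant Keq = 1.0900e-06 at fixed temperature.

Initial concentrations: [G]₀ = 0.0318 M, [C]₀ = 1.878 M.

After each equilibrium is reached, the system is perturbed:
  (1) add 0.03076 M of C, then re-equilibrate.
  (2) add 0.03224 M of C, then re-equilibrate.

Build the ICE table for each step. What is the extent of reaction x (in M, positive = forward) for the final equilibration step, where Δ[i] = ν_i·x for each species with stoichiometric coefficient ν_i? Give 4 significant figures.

Q₀ = 110.9 vs Keq = 1.0900e-06 ⇒ Q>K, reverse
Step 1:
                  G         C
  Initial    0.0318     1.878
  Change     0.9385    -1.877
  Equil      0.9703  0.001028
  solve Keq expr → x = -0.9385; check Q = 1.0900e-06
Then add 0.03076 M of C.
Step 2:
                  G         C
  Initial    0.9703   0.03179
  Change    0.01538  -0.03075
  Equil      0.9857  0.001037
  solve Keq expr → x = -0.01538; check Q = 1.0900e-06
Then add 0.03224 M of C.
Step 3:
                  G         C
  Initial    0.9857   0.03328
  Change    0.01612  -0.03223
  Equil       1.002  0.001045
  solve Keq expr → x = -0.01612; check Q = 1.0900e-06

x = -0.01612 M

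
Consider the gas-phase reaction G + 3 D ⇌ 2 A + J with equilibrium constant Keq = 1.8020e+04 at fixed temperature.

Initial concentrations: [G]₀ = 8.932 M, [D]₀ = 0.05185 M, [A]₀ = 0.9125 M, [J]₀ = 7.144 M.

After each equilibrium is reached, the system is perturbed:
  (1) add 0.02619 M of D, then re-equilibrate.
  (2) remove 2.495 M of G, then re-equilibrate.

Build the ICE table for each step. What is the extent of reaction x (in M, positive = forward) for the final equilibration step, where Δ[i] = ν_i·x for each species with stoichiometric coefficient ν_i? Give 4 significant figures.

x = -0.001288 M

Q₀ = 4778 vs Keq = 1.8020e+04 ⇒ Q<K, forward
Step 1:
                  G         D         A         J
  I           8.932   0.05185    0.9125     7.144
  C       -0.006076  -0.01823   0.01215  0.006076
  E           8.926   0.03362    0.9247      7.15
  solve Keq expr → x = 0.006076; check Q = 1.8020e+04
Then add 0.02619 M of D.
Step 2:
                  G         D         A         J
  I           8.926   0.05981    0.9247      7.15
  C       -0.008584  -0.02575   0.01717  0.008584
  E           8.917   0.03406    0.9418     7.159
  solve Keq expr → x = 0.008584; check Q = 1.8020e+04
Then remove 2.495 M of G.
Step 3:
                  G         D         A         J
  I           6.422   0.03406    0.9418     7.159
  C        0.001288  0.003864 -0.002576 -0.001288
  E           6.424   0.03792    0.9392     7.157
  solve Keq expr → x = -0.001288; check Q = 1.8020e+04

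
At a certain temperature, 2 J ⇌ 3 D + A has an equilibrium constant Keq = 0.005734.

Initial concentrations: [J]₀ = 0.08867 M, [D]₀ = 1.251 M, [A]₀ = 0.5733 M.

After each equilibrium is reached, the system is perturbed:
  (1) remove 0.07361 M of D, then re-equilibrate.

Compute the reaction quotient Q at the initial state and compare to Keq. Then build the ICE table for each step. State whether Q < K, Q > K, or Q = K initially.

Q₀ = 142.8; Q > K (proceeds reverse)

Q₀ = 142.8 vs Keq = 0.005734 ⇒ Q>K, reverse
Step 1:
                  J         D         A
  I         0.08867     1.251    0.5733
  C          0.6731     -1.01   -0.3366
  E          0.7618    0.2413    0.2367
  solve Keq expr → x = -0.3366; check Q = 0.005734
Then remove 0.07361 M of D.
Step 2:
                  J         D         A
  I          0.7618    0.1677    0.2367
  C         -0.0394   0.05909    0.0197
  E          0.7224    0.2268    0.2564
  solve Keq expr → x = 0.0197; check Q = 0.005734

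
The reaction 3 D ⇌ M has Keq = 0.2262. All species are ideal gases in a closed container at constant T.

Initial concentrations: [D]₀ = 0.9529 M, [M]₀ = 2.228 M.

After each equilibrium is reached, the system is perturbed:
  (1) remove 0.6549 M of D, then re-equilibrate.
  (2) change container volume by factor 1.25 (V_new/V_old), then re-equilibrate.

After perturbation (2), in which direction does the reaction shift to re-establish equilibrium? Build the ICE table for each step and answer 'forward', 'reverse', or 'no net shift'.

Q₀ = 2.575 vs Keq = 0.2262 ⇒ Q>K, reverse
Step 1:
                  D         M
  I          0.9529     2.228
  C            1.07   -0.3565
  E           2.023     1.871
  solve Keq expr → x = -0.3565; check Q = 0.2262
Then remove 0.6549 M of D.
Step 2:
                  D         M
  I           1.368     1.871
  C          0.5824   -0.1941
  E            1.95     1.677
  solve Keq expr → x = -0.1941; check Q = 0.2262
Then change container volume by factor 1.25 (V_new/V_old).
Step 3:
                  D         M
  I            1.56     1.342
  C          0.2171  -0.07236
  E           1.777     1.269
  solve Keq expr → x = -0.07236; check Q = 0.2262

Direction: reverse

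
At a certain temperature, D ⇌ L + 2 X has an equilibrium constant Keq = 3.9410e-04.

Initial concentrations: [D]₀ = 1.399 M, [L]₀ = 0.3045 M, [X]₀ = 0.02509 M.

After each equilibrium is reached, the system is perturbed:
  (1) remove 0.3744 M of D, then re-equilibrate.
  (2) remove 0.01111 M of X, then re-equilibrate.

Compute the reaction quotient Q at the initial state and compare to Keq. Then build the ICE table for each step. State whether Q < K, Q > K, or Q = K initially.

Q₀ = 1.3702e-04; Q < K (proceeds forward)

Q₀ = 1.3702e-04 vs Keq = 3.9410e-04 ⇒ Q<K, forward
Step 1:
                    D           L           X
  init          1.399      0.3045     0.02509
  Δ         -0.008381    0.008381     0.01676
  eq            1.391      0.3129     0.04185
  solve Keq expr → x = 0.008381; check Q = 3.9410e-04
Then remove 0.3744 M of D.
Step 2:
                    D           L           X
  init          1.016      0.3129     0.04185
  Δ          0.002927   -0.002927   -0.005855
  eq            1.019        0.31       0.036
  solve Keq expr → x = -0.002927; check Q = 3.9410e-04
Then remove 0.01111 M of X.
Step 3:
                    D           L           X
  init          1.019        0.31     0.02489
  Δ         -0.005355    0.005355     0.01071
  eq            1.014      0.3153      0.0356
  solve Keq expr → x = 0.005355; check Q = 3.9410e-04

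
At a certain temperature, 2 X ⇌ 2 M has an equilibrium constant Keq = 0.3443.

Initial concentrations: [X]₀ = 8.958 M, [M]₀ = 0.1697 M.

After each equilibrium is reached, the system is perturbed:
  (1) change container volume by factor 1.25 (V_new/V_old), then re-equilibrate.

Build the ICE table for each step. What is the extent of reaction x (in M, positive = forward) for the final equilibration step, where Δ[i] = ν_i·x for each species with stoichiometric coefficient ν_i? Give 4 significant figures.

x = 0 M

Q₀ = 3.5887e-04 vs Keq = 0.3443 ⇒ Q<K, forward
Step 1:
                   X          M
  init         8.958     0.1697
  Δ           -3.206      3.206
  eq           5.752      3.375
  solve Keq expr → x = 1.603; check Q = 0.3443
Then change container volume by factor 1.25 (V_new/V_old).
Step 2:
                   X          M
  init         4.602        2.7
  Δ                0          0
  eq           4.602        2.7
  solve Keq expr → x = 0; check Q = 0.3443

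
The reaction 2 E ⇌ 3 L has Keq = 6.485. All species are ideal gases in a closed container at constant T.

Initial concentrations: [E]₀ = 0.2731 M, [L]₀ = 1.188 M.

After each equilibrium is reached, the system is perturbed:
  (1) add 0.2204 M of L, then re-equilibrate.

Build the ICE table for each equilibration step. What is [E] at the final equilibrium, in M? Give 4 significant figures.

Q₀ = 22.48 vs Keq = 6.485 ⇒ Q>K, reverse
Step 1:
                    E           L
  Initial      0.2731       1.188
  Change       0.1223     -0.1834
  Equil        0.3954       1.005
  solve Keq expr → x = -0.06114; check Q = 6.485
Then add 0.2204 M of L.
Step 2:
                    E           L
  Initial      0.3954       1.225
  Change      0.07003      -0.105
  Equil        0.4654        1.12
  solve Keq expr → x = -0.03501; check Q = 6.485

[E]_eq = 0.4654 M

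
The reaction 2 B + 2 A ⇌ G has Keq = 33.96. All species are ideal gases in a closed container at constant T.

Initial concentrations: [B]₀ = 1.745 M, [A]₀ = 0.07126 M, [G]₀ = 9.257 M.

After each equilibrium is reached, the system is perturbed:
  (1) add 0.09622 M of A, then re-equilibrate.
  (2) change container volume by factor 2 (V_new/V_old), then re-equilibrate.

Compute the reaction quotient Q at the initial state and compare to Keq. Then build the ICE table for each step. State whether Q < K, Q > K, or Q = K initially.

Q₀ = 598.7; Q > K (proceeds reverse)

Q₀ = 598.7 vs Keq = 33.96 ⇒ Q>K, reverse
Step 1:
                  B         A         G
  I           1.745   0.07126     9.257
  C          0.1963    0.1963  -0.09813
  E           1.941    0.2675     9.159
  solve Keq expr → x = -0.09813; check Q = 33.96
Then add 0.09622 M of A.
Step 2:
                  B         A         G
  I           1.941    0.3637     9.159
  C        -0.08355  -0.08355   0.04178
  E           1.858    0.2802     9.201
  solve Keq expr → x = 0.04178; check Q = 33.96
Then change container volume by factor 2 (V_new/V_old).
Step 3:
                  B         A         G
  I          0.9289    0.1401       4.6
  C          0.1865    0.1865  -0.09326
  E           1.115    0.3266     4.507
  solve Keq expr → x = -0.09326; check Q = 33.96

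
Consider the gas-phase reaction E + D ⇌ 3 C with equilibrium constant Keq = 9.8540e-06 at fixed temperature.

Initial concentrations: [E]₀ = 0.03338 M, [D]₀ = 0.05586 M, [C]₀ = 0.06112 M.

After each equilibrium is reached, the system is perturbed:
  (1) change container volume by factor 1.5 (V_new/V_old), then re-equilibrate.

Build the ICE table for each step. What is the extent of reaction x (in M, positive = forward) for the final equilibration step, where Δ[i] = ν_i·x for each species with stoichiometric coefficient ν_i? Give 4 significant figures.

x = 1.0751e-04 M

Q₀ = 0.1225 vs Keq = 9.8540e-06 ⇒ Q>K, reverse
Step 1:
                    E           D           C
  Initial     0.03338     0.05586     0.06112
  Change      0.01924     0.01924    -0.05773
  Equil       0.05262      0.0751     0.00339
  solve Keq expr → x = -0.01924; check Q = 9.8540e-06
Then change container volume by factor 1.5 (V_new/V_old).
Step 2:
                    E           D           C
  Initial     0.03508     0.05007     0.00226
  Change  -1.0751e-04 -1.0751e-04  3.2252e-04
  Equil       0.03497     0.04996    0.002582
  solve Keq expr → x = 1.0751e-04; check Q = 9.8540e-06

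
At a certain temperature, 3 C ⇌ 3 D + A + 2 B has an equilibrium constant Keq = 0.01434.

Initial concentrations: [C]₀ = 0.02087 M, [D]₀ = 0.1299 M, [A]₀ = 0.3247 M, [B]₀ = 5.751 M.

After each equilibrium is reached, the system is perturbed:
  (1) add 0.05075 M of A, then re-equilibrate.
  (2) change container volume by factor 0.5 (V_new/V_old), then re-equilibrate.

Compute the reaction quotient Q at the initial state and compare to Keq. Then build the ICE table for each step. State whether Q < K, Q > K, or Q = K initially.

Q₀ = 2590; Q > K (proceeds reverse)

Q₀ = 2590 vs Keq = 0.01434 ⇒ Q>K, reverse
Step 1:
                    C           D           A           B
  init        0.02087      0.1299      0.3247       5.751
  Δ            0.1143     -0.1143    -0.03808    -0.07617
  eq           0.1351     0.01565      0.2866       5.675
  solve Keq expr → x = -0.03808; check Q = 0.01434
Then add 0.05075 M of A.
Step 2:
                    C           D           A           B
  init         0.1351     0.01565      0.3374       5.675
  Δ        7.4184e-04 -7.4184e-04 -2.4728e-04 -4.9456e-04
  eq           0.1359     0.01491      0.3371       5.674
  solve Keq expr → x = -2.4728e-04; check Q = 0.01434
Then change container volume by factor 0.5 (V_new/V_old).
Step 3:
                    C           D           A           B
  init         0.2717     0.02982      0.6742       11.35
  Δ           0.01409    -0.01409   -0.004696   -0.009393
  eq           0.2858     0.01573      0.6695       11.34
  solve Keq expr → x = -0.004696; check Q = 0.01434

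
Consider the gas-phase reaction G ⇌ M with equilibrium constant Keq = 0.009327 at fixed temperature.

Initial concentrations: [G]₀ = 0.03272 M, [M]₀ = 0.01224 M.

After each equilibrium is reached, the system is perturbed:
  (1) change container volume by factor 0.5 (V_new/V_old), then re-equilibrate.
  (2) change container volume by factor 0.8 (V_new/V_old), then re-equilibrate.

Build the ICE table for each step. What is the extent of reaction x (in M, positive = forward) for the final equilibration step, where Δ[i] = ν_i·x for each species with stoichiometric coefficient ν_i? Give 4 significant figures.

x = 0 M

Q₀ = 0.3741 vs Keq = 0.009327 ⇒ Q>K, reverse
Step 1:
                    G           M
  I           0.03272     0.01224
  C           0.01182    -0.01182
  E           0.04454  4.1547e-04
  solve Keq expr → x = -0.01182; check Q = 0.009327
Then change container volume by factor 0.5 (V_new/V_old).
Step 2:
                    G           M
  I           0.08909  8.3093e-04
  C                 0           0
  E           0.08909  8.3093e-04
  solve Keq expr → x = 0; check Q = 0.009327
Then change container volume by factor 0.8 (V_new/V_old).
Step 3:
                    G           M
  I            0.1114    0.001039
  C                 0           0
  E            0.1114    0.001039
  solve Keq expr → x = 0; check Q = 0.009327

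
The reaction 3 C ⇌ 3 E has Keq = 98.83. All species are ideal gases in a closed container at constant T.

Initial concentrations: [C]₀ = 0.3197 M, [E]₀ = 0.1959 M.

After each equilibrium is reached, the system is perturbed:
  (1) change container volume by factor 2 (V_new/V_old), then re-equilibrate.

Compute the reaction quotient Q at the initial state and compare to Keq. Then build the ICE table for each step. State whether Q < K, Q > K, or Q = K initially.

Q₀ = 0.2301; Q < K (proceeds forward)

Q₀ = 0.2301 vs Keq = 98.83 ⇒ Q<K, forward
Step 1:
                    C           E
  I            0.3197      0.1959
  C            -0.228       0.228
  E           0.09169      0.4239
  solve Keq expr → x = 0.076; check Q = 98.83
Then change container volume by factor 2 (V_new/V_old).
Step 2:
                    C           E
  I           0.04584       0.212
  C                 0           0
  E           0.04584       0.212
  solve Keq expr → x = 0; check Q = 98.83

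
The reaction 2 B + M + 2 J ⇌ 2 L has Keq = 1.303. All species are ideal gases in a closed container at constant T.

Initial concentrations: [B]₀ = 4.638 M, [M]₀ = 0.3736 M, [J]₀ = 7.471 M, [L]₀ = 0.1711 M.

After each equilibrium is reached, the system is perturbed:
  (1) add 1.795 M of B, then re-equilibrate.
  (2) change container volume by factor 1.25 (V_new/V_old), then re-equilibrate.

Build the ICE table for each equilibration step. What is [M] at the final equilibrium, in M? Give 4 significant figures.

[M]_eq = 6.8852e-04 M

Q₀ = 6.5264e-05 vs Keq = 1.303 ⇒ Q<K, forward
Step 1:
                   B          M          J          L
  I            4.638     0.3736      7.471     0.1711
  C          -0.7453    -0.3727    -0.7453     0.7453
  E            3.893 9.4032e-04      6.726     0.9164
  solve Keq expr → x = 0.3727; check Q = 1.303
Then add 1.795 M of B.
Step 2:
                   B          M          J          L
  I            5.688 9.4032e-04      6.726     0.9164
  C       -9.9723e-04 -4.9862e-04 -9.9723e-04 9.9723e-04
  E            5.687 4.4170e-04      6.725     0.9174
  solve Keq expr → x = 4.9862e-04; check Q = 1.303
Then change container volume by factor 1.25 (V_new/V_old).
Step 3:
                   B          M          J          L
  I            4.549 3.5336e-04       5.38     0.7339
  C       6.7032e-04 3.3516e-04 6.7032e-04 -6.7032e-04
  E             4.55 6.8852e-04       5.38     0.7333
  solve Keq expr → x = -3.3516e-04; check Q = 1.303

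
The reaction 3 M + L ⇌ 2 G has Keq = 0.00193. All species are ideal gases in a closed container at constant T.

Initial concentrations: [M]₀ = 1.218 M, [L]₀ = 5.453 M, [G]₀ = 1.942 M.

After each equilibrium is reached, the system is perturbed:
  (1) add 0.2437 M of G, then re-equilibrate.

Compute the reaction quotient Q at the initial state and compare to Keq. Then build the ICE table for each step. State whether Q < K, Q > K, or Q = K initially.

Q₀ = 0.3828 vs Keq = 0.00193 ⇒ Q>K, reverse
Step 1:
                   M          L          G
  init         1.218      5.453      1.942
  Δ            1.981     0.6603     -1.321
  eq           3.199      6.113     0.6214
  solve Keq expr → x = -0.6603; check Q = 0.00193
Then add 0.2437 M of G.
Step 2:
                   M          L          G
  init         3.199      6.113     0.8651
  Δ            0.248    0.08268    -0.1654
  eq           3.447      6.196     0.6998
  solve Keq expr → x = -0.08268; check Q = 0.00193

Q₀ = 0.3828; Q > K (proceeds reverse)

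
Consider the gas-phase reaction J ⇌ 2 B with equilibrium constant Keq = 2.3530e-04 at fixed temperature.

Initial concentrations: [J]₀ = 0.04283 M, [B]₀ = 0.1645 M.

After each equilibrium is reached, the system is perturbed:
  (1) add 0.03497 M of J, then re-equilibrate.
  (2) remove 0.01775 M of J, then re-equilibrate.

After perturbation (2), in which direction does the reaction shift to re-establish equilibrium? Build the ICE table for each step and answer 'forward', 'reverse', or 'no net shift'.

Direction: reverse

Q₀ = 0.6318 vs Keq = 2.3530e-04 ⇒ Q>K, reverse
Step 1:
                  J         B
  init      0.04283    0.1645
  Δ         0.07957   -0.1591
  eq         0.1224  0.005367
  solve Keq expr → x = -0.07957; check Q = 2.3530e-04
Then add 0.03497 M of J.
Step 2:
                  J         B
  init       0.1574  0.005367
  Δ       -3.5583e-04 7.1165e-04
  eq          0.157  0.006078
  solve Keq expr → x = 3.5583e-04; check Q = 2.3530e-04
Then remove 0.01775 M of J.
Step 3:
                  J         B
  init       0.1393  0.006078
  Δ       1.7514e-04 -3.5027e-04
  eq         0.1394  0.005728
  solve Keq expr → x = -1.7514e-04; check Q = 2.3530e-04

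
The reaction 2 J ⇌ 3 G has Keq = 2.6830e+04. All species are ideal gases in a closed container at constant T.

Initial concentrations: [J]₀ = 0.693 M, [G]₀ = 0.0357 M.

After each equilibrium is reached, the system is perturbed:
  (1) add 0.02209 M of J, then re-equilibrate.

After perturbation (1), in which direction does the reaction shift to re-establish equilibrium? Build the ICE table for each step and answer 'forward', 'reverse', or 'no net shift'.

Q₀ = 9.4741e-05 vs Keq = 2.6830e+04 ⇒ Q<K, forward
Step 1:
                  J         G
  Initial     0.693    0.0357
  Change    -0.6863     1.029
  Equil    0.006711     1.065
  solve Keq expr → x = 0.3431; check Q = 2.6830e+04
Then add 0.02209 M of J.
Step 2:
                  J         G
  Initial    0.0288     1.065
  Change   -0.02178   0.03267
  Equil    0.007022     1.098
  solve Keq expr → x = 0.01089; check Q = 2.6830e+04

Direction: forward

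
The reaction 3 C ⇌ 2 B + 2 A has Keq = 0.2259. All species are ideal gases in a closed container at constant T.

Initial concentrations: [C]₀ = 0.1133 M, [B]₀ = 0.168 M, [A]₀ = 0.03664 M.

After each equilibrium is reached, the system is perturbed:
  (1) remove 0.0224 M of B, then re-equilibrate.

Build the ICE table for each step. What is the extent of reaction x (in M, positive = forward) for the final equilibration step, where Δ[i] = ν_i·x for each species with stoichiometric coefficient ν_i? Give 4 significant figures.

x = 0.00123 M

Q₀ = 0.02605 vs Keq = 0.2259 ⇒ Q<K, forward
Step 1:
                  C         B         A
  init       0.1133     0.168   0.03664
  Δ        -0.03211   0.02141   0.02141
  eq        0.08119    0.1894   0.05805
  solve Keq expr → x = 0.0107; check Q = 0.2259
Then remove 0.0224 M of B.
Step 2:
                  C         B         A
  init      0.08119     0.167   0.05805
  Δ       -0.003689  0.002459  0.002459
  eq         0.0775    0.1695   0.06051
  solve Keq expr → x = 0.00123; check Q = 0.2259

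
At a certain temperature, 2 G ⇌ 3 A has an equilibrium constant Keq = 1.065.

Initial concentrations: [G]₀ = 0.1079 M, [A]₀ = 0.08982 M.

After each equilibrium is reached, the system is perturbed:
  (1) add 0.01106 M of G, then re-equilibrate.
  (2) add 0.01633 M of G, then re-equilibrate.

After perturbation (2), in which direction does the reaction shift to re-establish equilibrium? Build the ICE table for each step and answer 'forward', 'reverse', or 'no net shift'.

Direction: forward

Q₀ = 0.06224 vs Keq = 1.065 ⇒ Q<K, forward
Step 1:
                  G         A
  I          0.1079   0.08982
  C         -0.0463   0.06946
  E          0.0616    0.1593
  solve Keq expr → x = 0.02315; check Q = 1.065
Then add 0.01106 M of G.
Step 2:
                  G         A
  I         0.07266    0.1593
  C       -0.005877  0.008815
  E         0.06678    0.1681
  solve Keq expr → x = 0.002938; check Q = 1.065
Then add 0.01633 M of G.
Step 3:
                  G         A
  I         0.08311    0.1681
  C       -0.008547   0.01282
  E         0.07456    0.1809
  solve Keq expr → x = 0.004273; check Q = 1.065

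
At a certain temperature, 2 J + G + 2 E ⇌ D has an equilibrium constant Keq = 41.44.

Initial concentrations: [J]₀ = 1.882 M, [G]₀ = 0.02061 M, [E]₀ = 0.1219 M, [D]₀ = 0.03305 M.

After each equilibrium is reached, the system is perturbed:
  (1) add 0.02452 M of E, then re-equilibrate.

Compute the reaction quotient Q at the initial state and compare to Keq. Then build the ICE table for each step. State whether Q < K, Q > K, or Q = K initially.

Q₀ = 30.47; Q < K (proceeds forward)

Q₀ = 30.47 vs Keq = 41.44 ⇒ Q<K, forward
Step 1:
                    J           G           E           D
  I             1.882     0.02061      0.1219     0.03305
  C         -0.005271   -0.002636   -0.005271    0.002636
  E             1.877     0.01797      0.1166     0.03569
  solve Keq expr → x = 0.002636; check Q = 41.44
Then add 0.02452 M of E.
Step 2:
                    J           G           E           D
  I             1.877     0.01797      0.1411     0.03569
  C         -0.006401   -0.003201   -0.006401    0.003201
  E              1.87     0.01477      0.1347     0.03889
  solve Keq expr → x = 0.003201; check Q = 41.44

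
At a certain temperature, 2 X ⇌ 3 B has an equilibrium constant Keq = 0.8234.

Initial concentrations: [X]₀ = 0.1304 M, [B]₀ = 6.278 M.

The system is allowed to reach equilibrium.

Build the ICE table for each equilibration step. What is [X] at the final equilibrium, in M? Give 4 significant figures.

Q₀ = 1.4552e+04 vs Keq = 0.8234 ⇒ Q>K, reverse
Step 1:
                    X           B
  init         0.1304       6.278
  Δ             2.882      -4.323
  eq            3.012       1.955
  solve Keq expr → x = -1.441; check Q = 0.8234

[X]_eq = 3.012 M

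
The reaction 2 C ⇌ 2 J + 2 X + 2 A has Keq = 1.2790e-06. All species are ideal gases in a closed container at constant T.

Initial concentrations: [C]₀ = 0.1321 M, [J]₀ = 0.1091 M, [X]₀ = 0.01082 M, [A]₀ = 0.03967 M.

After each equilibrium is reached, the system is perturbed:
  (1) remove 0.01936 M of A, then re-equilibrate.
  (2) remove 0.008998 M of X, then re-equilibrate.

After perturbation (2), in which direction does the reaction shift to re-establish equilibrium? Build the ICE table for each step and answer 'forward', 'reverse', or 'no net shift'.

Direction: forward

Q₀ = 1.2567e-07 vs Keq = 1.2790e-06 ⇒ Q<K, forward
Step 1:
                   C          J          X          A
  init        0.1321     0.1091    0.01082    0.03967
  Δ         -0.01138    0.01138    0.01138    0.01138
  eq          0.1207     0.1205     0.0222    0.05105
  solve Keq expr → x = 0.005689; check Q = 1.2790e-06
Then remove 0.01936 M of A.
Step 2:
                   C          J          X          A
  init        0.1207     0.1205     0.0222    0.03169
  Δ        -0.005552   0.005552   0.005552   0.005552
  eq          0.1152      0.126    0.02775    0.03724
  solve Keq expr → x = 0.002776; check Q = 1.2790e-06
Then remove 0.008998 M of X.
Step 3:
                   C          J          X          A
  init        0.1152      0.126    0.01875    0.03724
  Δ        -0.004355   0.004355   0.004355   0.004355
  eq          0.1108     0.1304    0.02311     0.0416
  solve Keq expr → x = 0.002177; check Q = 1.2790e-06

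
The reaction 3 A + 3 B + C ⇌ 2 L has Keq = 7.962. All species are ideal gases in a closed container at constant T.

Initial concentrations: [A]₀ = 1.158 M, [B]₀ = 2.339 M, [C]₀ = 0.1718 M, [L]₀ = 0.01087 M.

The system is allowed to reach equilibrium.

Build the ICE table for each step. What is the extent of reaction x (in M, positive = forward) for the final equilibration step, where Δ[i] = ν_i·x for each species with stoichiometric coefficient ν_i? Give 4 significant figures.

x = 0.164 M

Q₀ = 3.4611e-05 vs Keq = 7.962 ⇒ Q<K, forward
Step 1:
                    A           B           C           L
  Initial       1.158       2.339      0.1718     0.01087
  Change      -0.4921     -0.4921      -0.164      0.3281
  Equil        0.6659       1.847    0.007758       0.339
  solve Keq expr → x = 0.164; check Q = 7.962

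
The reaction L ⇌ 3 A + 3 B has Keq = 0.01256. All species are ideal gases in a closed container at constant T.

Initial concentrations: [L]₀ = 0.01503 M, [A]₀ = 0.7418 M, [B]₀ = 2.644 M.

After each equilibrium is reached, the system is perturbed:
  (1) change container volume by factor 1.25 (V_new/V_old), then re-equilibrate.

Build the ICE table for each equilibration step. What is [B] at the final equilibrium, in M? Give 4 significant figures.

[B]_eq = 1.604 M

Q₀ = 502 vs Keq = 0.01256 ⇒ Q>K, reverse
Step 1:
                  L         A         B
  I         0.01503    0.7418     2.644
  C           0.223   -0.6689   -0.6689
  E           0.238   0.07293     1.975
  solve Keq expr → x = -0.223; check Q = 0.01256
Then change container volume by factor 1.25 (V_new/V_old).
Step 2:
                  L         A         B
  I          0.1904   0.05835      1.58
  C        -0.00795   0.02385   0.02385
  E          0.1824   0.08219     1.604
  solve Keq expr → x = 0.00795; check Q = 0.01256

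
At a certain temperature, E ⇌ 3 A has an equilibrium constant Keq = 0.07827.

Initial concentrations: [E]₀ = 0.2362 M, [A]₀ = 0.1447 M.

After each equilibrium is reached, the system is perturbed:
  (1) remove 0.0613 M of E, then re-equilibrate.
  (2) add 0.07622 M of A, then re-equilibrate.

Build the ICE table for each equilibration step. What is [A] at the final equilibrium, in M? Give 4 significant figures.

Q₀ = 0.01283 vs Keq = 0.07827 ⇒ Q<K, forward
Step 1:
                   E          A
  Initial     0.2362     0.1447
  Change    -0.03528     0.1058
  Equil       0.2009     0.2505
  solve Keq expr → x = 0.03528; check Q = 0.07827
Then remove 0.0613 M of E.
Step 2:
                   E          A
  Initial     0.1396     0.2505
  Change    0.008133    -0.0244
  Equil       0.1478     0.2261
  solve Keq expr → x = -0.008133; check Q = 0.07827
Then add 0.07622 M of A.
Step 3:
                   E          A
  Initial     0.1478     0.3024
  Change     0.02186   -0.06558
  Equil       0.1696     0.2368
  solve Keq expr → x = -0.02186; check Q = 0.07827

[A]_eq = 0.2368 M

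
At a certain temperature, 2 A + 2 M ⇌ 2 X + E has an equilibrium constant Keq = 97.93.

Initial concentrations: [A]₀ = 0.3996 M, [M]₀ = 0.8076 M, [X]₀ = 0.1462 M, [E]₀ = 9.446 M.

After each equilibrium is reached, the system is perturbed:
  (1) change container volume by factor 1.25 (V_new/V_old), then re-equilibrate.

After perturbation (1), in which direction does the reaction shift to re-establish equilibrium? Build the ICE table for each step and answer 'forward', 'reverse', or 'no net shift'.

Direction: reverse

Q₀ = 1.939 vs Keq = 97.93 ⇒ Q<K, forward
Step 1:
                    A           M           X           E
  init         0.3996      0.8076      0.1462       9.446
  Δ           -0.2119     -0.2119      0.2119      0.1059
  eq           0.1877      0.5957      0.3581       9.552
  solve Keq expr → x = 0.1059; check Q = 97.93
Then change container volume by factor 1.25 (V_new/V_old).
Step 2:
                    A           M           X           E
  init         0.1502      0.4766      0.2865       7.642
  Δ          0.009204    0.009204   -0.009204   -0.004602
  eq           0.1594      0.4858      0.2773       7.637
  solve Keq expr → x = -0.004602; check Q = 97.93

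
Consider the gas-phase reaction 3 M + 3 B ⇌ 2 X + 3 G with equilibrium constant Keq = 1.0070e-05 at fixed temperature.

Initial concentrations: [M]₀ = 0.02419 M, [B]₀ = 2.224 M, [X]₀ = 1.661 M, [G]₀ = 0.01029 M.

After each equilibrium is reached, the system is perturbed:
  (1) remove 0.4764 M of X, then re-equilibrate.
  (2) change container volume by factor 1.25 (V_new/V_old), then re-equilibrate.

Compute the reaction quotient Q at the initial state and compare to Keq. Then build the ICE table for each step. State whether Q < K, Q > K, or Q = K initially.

Q₀ = 0.01931; Q > K (proceeds reverse)

Q₀ = 0.01931 vs Keq = 1.0070e-05 ⇒ Q>K, reverse
Step 1:
                  M         B         X         G
  init      0.02419     2.224     1.661   0.01029
  Δ        0.009141  0.009141 -0.006094 -0.009141
  eq        0.03333     2.233     1.655  0.001149
  solve Keq expr → x = -0.003047; check Q = 1.0070e-05
Then remove 0.4764 M of X.
Step 2:
                  M         B         X         G
  init      0.03333     2.233     1.179  0.001149
  Δ       -2.7939e-04 -2.7939e-04 1.8626e-04 2.7939e-04
  eq        0.03305     2.233     1.179  0.001428
  solve Keq expr → x = 9.3130e-05; check Q = 1.0070e-05
Then change container volume by factor 1.25 (V_new/V_old).
Step 3:
                  M         B         X         G
  init      0.02644     1.786     0.943  0.001143
  Δ       7.8661e-05 7.8661e-05 -5.2441e-05 -7.8661e-05
  eq        0.02652     1.786    0.9429  0.001064
  solve Keq expr → x = -2.6220e-05; check Q = 1.0070e-05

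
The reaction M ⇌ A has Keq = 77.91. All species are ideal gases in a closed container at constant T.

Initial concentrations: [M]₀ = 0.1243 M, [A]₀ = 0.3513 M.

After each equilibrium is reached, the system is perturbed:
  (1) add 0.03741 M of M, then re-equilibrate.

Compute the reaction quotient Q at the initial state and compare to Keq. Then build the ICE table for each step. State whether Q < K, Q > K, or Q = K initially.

Q₀ = 2.826 vs Keq = 77.91 ⇒ Q<K, forward
Step 1:
                    M           A
  init         0.1243      0.3513
  Δ           -0.1183      0.1183
  eq         0.006027      0.4696
  solve Keq expr → x = 0.1183; check Q = 77.91
Then add 0.03741 M of M.
Step 2:
                    M           A
  init        0.04344      0.4696
  Δ          -0.03694     0.03694
  eq         0.006501      0.5065
  solve Keq expr → x = 0.03694; check Q = 77.91

Q₀ = 2.826; Q < K (proceeds forward)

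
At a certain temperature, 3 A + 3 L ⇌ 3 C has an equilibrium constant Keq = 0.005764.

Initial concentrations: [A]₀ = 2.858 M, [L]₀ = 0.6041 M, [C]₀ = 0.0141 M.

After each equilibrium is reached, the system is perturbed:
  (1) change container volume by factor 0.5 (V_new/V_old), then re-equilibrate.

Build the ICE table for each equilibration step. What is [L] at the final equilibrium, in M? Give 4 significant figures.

[L]_eq = 0.6428 M

Q₀ = 5.4468e-07 vs Keq = 0.005764 ⇒ Q<K, forward
Step 1:
                    A           L           C
  init          2.858      0.6041      0.0141
  Δ           -0.1861     -0.1861      0.1861
  eq            2.672       0.418      0.2002
  solve Keq expr → x = 0.06204; check Q = 0.005764
Then change container volume by factor 0.5 (V_new/V_old).
Step 2:
                    A           L           C
  init          5.344      0.8359      0.4005
  Δ           -0.1931     -0.1931      0.1931
  eq            5.151      0.6428      0.5936
  solve Keq expr → x = 0.06438; check Q = 0.005764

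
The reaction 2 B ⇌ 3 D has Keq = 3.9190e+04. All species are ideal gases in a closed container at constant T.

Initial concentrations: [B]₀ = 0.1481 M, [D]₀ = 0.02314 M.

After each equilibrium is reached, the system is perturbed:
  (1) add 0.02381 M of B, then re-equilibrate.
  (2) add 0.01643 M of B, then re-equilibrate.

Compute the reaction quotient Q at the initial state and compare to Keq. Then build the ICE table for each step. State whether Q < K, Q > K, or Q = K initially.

Q₀ = 5.6491e-04 vs Keq = 3.9190e+04 ⇒ Q<K, forward
Step 1:
                    B           D
  Initial      0.1481     0.02314
  Change      -0.1475      0.2212
  Equil    6.1023e-04      0.2444
  solve Keq expr → x = 0.07374; check Q = 3.9190e+04
Then add 0.02381 M of B.
Step 2:
                    B           D
  Initial     0.02442      0.2444
  Change     -0.02367     0.03551
  Equil    7.4796e-04      0.2799
  solve Keq expr → x = 0.01184; check Q = 3.9190e+04
Then add 0.01643 M of B.
Step 3:
                    B           D
  Initial     0.01718      0.2799
  Change     -0.01633     0.02449
  Equil    8.4826e-04      0.3044
  solve Keq expr → x = 0.008165; check Q = 3.9190e+04

Q₀ = 5.6491e-04; Q < K (proceeds forward)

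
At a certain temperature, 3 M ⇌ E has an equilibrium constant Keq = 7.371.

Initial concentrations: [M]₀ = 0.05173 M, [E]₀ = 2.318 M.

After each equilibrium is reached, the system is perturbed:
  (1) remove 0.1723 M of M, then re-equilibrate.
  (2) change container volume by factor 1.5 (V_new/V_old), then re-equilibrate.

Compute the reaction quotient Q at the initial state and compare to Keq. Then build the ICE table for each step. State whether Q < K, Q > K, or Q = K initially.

Q₀ = 1.6745e+04; Q > K (proceeds reverse)

Q₀ = 1.6745e+04 vs Keq = 7.371 ⇒ Q>K, reverse
Step 1:
                   M          E
  I          0.05173      2.318
  C           0.6079    -0.2026
  E           0.6596      2.115
  solve Keq expr → x = -0.2026; check Q = 7.371
Then remove 0.1723 M of M.
Step 2:
                   M          E
  I           0.4873      2.115
  C           0.1665   -0.05549
  E           0.6538       2.06
  solve Keq expr → x = -0.05549; check Q = 7.371
Then change container volume by factor 1.5 (V_new/V_old).
Step 3:
                   M          E
  I           0.4359      1.373
  C           0.1292   -0.04308
  E           0.5651       1.33
  solve Keq expr → x = -0.04308; check Q = 7.371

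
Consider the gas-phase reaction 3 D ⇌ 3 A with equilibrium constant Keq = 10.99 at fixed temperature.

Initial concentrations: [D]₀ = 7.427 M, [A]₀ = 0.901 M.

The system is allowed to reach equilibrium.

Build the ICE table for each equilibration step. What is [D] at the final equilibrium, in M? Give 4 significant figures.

Q₀ = 0.001785 vs Keq = 10.99 ⇒ Q<K, forward
Step 1:
                   D          A
  I            7.427      0.901
  C           -4.843      4.843
  E            2.584      5.744
  solve Keq expr → x = 1.614; check Q = 10.99

[D]_eq = 2.584 M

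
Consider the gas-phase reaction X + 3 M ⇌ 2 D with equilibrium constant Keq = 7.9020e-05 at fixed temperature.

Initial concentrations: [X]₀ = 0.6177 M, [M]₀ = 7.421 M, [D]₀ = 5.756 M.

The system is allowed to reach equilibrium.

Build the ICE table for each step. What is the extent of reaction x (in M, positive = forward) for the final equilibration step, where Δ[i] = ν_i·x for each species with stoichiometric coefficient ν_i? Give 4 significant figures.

x = -2.438 M

Q₀ = 0.1312 vs Keq = 7.9020e-05 ⇒ Q>K, reverse
Step 1:
                    X           M           D
  I            0.6177       7.421       5.756
  C             2.438       7.315      -4.877
  E             3.056       14.74      0.8791
  solve Keq expr → x = -2.438; check Q = 7.9020e-05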